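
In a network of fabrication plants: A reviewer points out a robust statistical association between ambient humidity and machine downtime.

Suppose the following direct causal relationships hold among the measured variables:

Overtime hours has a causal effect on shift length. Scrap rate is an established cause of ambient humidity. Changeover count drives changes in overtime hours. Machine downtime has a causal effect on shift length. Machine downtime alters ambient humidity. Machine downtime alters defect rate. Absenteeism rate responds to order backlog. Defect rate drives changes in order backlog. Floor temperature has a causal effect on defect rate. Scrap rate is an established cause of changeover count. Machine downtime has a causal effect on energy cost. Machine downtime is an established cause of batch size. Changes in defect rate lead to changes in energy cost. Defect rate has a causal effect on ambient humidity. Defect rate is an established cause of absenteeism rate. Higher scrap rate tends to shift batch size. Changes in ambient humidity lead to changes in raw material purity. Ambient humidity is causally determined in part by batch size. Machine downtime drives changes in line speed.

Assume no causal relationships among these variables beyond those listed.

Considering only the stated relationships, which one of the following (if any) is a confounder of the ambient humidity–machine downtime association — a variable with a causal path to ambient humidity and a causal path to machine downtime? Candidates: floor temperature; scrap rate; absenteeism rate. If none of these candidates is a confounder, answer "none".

None of the listed candidates has causal paths to both ambient humidity and machine downtime in the stated relationships, so none is a common cause.

none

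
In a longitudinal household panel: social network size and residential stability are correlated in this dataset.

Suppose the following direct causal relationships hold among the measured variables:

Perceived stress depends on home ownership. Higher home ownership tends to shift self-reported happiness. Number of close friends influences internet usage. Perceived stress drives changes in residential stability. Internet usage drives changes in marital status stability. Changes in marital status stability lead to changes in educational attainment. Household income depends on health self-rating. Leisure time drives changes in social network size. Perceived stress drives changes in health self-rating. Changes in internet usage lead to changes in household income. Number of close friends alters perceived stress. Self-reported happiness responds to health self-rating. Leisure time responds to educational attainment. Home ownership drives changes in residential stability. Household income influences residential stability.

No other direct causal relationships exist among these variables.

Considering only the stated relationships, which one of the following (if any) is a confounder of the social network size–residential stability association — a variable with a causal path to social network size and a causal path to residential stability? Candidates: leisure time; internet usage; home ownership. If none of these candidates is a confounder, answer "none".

internet usage

Internet usage causes social network size (internet usage → marital status stability → educational attainment → leisure time → social network size) and also causes residential stability (internet usage → household income → residential stability); it is a common cause of both.
Each of the other candidates lacks a causal path to at least one of social network size and residential stability, so they do not confound the relationship.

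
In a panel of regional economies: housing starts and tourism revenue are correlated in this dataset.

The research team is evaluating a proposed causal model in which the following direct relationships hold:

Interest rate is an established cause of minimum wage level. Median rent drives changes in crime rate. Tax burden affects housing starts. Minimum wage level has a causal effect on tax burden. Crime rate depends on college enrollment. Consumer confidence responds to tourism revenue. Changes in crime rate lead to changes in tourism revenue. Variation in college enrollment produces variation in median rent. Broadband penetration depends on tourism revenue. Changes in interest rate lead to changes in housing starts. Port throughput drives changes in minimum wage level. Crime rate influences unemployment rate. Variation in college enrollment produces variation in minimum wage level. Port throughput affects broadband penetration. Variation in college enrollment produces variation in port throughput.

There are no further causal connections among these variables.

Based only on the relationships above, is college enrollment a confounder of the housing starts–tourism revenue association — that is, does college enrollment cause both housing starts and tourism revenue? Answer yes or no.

College enrollment has a causal path to housing starts (college enrollment → minimum wage level → tax burden → housing starts) and to tourism revenue (college enrollment → crime rate → tourism revenue), so it is a common cause of both — a confounder.

yes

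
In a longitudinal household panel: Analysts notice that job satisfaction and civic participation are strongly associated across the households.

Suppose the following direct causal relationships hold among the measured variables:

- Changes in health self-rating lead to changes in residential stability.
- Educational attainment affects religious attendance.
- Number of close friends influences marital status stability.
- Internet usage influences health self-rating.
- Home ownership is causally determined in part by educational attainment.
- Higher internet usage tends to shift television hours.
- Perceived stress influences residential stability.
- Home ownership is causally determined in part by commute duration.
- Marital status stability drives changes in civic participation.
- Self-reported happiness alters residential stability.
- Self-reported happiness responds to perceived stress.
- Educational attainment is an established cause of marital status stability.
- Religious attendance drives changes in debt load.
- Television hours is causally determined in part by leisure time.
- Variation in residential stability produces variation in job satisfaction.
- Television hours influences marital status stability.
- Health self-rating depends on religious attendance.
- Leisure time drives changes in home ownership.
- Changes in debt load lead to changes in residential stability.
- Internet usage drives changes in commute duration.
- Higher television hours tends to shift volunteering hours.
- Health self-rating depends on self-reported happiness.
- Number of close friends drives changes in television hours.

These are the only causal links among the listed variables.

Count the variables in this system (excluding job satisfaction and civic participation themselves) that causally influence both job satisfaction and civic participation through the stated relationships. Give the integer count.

2

The common causes are: educational attainment (to job satisfaction via educational attainment → religious attendance → health self-rating → residential stability → job satisfaction; to civic participation via educational attainment → marital status stability → civic participation); internet usage (to job satisfaction via internet usage → health self-rating → residential stability → job satisfaction; to civic participation via internet usage → television hours → marital status stability → civic participation).
Every other variable lacks a causal path to at least one of job satisfaction and civic participation.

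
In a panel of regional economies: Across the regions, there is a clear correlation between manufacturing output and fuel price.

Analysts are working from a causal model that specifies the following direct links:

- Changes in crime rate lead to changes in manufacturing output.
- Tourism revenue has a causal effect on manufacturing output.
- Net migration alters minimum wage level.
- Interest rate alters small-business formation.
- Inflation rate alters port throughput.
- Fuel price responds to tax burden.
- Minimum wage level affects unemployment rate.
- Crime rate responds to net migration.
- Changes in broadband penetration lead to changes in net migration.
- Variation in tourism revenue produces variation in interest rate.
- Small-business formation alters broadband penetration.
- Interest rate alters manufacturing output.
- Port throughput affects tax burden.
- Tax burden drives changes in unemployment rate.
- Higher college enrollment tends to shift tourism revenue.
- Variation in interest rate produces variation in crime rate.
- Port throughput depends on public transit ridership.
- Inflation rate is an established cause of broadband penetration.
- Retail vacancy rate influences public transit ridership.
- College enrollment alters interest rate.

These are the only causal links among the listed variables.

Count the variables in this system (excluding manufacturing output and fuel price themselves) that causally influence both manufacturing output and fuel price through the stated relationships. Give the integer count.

The common causes are: inflation rate (to manufacturing output via inflation rate → broadband penetration → net migration → crime rate → manufacturing output; to fuel price via inflation rate → port throughput → tax burden → fuel price).
Every other variable lacks a causal path to at least one of manufacturing output and fuel price.

1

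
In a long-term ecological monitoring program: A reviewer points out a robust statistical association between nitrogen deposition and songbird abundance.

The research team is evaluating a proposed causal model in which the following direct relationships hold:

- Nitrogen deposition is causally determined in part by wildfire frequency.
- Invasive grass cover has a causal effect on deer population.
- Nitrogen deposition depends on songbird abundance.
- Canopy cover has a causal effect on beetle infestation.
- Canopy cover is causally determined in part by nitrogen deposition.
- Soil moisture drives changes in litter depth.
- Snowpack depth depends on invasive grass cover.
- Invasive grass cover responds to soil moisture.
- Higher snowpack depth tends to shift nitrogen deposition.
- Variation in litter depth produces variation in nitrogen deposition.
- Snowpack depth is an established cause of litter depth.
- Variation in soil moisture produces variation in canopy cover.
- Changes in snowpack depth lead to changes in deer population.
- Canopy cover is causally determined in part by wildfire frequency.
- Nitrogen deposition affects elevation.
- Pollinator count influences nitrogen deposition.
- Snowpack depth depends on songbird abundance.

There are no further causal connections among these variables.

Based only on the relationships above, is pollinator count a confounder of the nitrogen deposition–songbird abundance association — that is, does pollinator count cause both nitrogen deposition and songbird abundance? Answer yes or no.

Pollinator count has no stated causal path to songbird abundance. A confounder must cause both variables, so pollinator count does not qualify.

no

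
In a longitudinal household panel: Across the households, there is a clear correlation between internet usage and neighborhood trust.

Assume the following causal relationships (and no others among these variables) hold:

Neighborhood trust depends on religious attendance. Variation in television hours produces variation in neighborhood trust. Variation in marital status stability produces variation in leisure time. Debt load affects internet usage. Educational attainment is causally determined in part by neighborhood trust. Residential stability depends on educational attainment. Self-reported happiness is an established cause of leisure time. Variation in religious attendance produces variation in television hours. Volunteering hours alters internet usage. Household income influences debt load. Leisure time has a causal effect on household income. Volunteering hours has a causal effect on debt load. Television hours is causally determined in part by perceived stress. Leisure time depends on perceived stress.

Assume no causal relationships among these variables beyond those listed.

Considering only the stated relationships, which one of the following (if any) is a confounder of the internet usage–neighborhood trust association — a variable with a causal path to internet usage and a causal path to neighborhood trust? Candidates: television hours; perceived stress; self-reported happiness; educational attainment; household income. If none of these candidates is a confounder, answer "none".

Perceived stress causes internet usage (perceived stress → leisure time → household income → debt load → internet usage) and also causes neighborhood trust (perceived stress → television hours → neighborhood trust); it is a common cause of both.
Each of the other candidates lacks a causal path to at least one of internet usage and neighborhood trust, so they do not confound the relationship.

perceived stress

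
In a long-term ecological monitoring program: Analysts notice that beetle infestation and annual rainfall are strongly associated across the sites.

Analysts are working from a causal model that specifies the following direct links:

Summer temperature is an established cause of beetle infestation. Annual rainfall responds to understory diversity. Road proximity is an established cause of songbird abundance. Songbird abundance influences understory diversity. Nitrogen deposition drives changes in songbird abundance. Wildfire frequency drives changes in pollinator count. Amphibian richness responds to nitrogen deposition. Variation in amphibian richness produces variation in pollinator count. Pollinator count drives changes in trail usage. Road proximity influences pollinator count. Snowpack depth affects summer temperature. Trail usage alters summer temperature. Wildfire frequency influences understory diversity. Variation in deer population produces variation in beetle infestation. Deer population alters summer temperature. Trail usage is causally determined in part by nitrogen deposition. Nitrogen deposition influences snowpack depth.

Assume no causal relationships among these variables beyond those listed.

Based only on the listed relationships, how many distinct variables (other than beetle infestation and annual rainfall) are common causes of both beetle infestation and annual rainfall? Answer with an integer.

3

The common causes are: nitrogen deposition (to beetle infestation via nitrogen deposition → trail usage → summer temperature → beetle infestation; to annual rainfall via nitrogen deposition → songbird abundance → understory diversity → annual rainfall); road proximity (to beetle infestation via road proximity → pollinator count → trail usage → summer temperature → beetle infestation; to annual rainfall via road proximity → songbird abundance → understory diversity → annual rainfall); wildfire frequency (to beetle infestation via wildfire frequency → pollinator count → trail usage → summer temperature → beetle infestation; to annual rainfall via wildfire frequency → understory diversity → annual rainfall).
Every other variable lacks a causal path to at least one of beetle infestation and annual rainfall.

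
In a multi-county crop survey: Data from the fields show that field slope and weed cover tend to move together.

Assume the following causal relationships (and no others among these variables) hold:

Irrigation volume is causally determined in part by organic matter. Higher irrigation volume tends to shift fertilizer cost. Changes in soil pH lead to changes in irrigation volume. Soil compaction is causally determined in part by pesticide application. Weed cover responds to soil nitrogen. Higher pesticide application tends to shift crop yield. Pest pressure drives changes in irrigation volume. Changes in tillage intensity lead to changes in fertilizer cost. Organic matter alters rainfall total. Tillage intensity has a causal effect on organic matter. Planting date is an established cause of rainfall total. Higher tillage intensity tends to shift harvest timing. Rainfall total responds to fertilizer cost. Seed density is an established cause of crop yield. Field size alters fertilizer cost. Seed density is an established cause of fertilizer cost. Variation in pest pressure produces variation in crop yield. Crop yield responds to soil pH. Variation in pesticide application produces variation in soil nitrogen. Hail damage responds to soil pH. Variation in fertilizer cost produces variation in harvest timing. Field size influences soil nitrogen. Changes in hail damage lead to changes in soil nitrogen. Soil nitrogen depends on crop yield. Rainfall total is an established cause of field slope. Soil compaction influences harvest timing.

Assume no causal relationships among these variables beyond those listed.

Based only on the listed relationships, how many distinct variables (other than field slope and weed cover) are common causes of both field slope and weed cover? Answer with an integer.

The common causes are: field size (to field slope via field size → fertilizer cost → rainfall total → field slope; to weed cover via field size → soil nitrogen → weed cover); pest pressure (to field slope via pest pressure → irrigation volume → fertilizer cost → rainfall total → field slope; to weed cover via pest pressure → crop yield → soil nitrogen → weed cover); seed density (to field slope via seed density → fertilizer cost → rainfall total → field slope; to weed cover via seed density → crop yield → soil nitrogen → weed cover); soil pH (to field slope via soil pH → irrigation volume → fertilizer cost → rainfall total → field slope; to weed cover via soil pH → crop yield → soil nitrogen → weed cover).
Every other variable lacks a causal path to at least one of field slope and weed cover.

4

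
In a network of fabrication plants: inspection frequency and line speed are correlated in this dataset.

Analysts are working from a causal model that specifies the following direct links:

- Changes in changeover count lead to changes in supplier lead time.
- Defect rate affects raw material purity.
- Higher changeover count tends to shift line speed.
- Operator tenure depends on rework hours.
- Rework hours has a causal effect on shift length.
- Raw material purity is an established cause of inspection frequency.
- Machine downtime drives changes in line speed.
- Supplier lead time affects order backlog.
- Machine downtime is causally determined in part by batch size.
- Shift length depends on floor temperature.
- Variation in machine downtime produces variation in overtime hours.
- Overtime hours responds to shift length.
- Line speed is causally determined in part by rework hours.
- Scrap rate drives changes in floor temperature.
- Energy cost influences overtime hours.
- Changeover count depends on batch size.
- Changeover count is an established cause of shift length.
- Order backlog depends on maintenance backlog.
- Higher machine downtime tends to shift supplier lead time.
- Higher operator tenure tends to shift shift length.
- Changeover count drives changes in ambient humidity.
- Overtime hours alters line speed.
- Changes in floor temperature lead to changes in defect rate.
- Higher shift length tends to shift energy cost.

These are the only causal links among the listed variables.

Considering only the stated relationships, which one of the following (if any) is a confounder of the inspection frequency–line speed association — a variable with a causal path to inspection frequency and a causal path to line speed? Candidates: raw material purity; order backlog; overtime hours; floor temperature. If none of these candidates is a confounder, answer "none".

floor temperature

Floor temperature causes inspection frequency (floor temperature → defect rate → raw material purity → inspection frequency) and also causes line speed (floor temperature → shift length → overtime hours → line speed); it is a common cause of both.
Each of the other candidates lacks a causal path to at least one of inspection frequency and line speed, so they do not confound the relationship.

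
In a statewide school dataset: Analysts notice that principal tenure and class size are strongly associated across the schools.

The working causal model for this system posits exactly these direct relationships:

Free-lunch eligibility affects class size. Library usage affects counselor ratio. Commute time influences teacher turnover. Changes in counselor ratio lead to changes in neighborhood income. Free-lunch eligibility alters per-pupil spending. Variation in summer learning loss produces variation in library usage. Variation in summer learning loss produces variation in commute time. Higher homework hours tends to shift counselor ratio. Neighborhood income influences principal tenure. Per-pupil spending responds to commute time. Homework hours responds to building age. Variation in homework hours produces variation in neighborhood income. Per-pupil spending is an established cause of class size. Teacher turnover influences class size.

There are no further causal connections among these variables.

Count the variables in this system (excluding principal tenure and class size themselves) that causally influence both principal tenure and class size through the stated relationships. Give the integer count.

The common causes are: summer learning loss (to principal tenure via summer learning loss → library usage → counselor ratio → neighborhood income → principal tenure; to class size via summer learning loss → commute time → teacher turnover → class size).
Every other variable lacks a causal path to at least one of principal tenure and class size.

1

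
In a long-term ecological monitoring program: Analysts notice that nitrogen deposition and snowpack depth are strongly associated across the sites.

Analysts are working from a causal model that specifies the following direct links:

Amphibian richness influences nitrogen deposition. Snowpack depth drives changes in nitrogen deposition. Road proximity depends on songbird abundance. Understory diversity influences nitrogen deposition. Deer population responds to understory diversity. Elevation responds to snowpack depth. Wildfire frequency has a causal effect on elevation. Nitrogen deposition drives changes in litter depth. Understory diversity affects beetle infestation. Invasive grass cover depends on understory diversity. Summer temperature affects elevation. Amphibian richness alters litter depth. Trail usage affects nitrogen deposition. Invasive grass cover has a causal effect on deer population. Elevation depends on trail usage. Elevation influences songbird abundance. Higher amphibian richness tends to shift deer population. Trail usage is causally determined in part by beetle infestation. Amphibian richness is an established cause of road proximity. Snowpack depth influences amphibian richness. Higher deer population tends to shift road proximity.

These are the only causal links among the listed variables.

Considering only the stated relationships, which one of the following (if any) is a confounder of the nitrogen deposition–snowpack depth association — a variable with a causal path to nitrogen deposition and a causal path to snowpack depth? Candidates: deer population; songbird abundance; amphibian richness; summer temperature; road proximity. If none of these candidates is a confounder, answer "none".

None of the listed candidates has causal paths to both nitrogen deposition and snowpack depth in the stated relationships, so none is a common cause.

none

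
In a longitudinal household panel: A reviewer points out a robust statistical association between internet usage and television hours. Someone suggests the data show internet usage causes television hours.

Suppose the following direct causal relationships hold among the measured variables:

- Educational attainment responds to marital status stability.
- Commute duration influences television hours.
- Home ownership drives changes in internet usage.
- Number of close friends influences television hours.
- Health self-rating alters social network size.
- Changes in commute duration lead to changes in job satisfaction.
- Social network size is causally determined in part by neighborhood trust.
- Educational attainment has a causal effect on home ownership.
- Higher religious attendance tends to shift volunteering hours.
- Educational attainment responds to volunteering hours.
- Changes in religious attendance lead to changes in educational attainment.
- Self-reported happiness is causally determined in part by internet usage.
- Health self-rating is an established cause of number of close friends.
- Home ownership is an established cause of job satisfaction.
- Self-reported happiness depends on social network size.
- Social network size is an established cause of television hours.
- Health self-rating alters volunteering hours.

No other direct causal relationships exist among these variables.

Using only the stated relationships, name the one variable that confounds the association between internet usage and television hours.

health self-rating

Health self-rating has a causal path to internet usage (health self-rating → volunteering hours → educational attainment → home ownership → internet usage) and a separate causal path to television hours (health self-rating → number of close friends → television hours), so it is a common cause of both.
No stated relationship gives internet usage a causal route to television hours, so the correlation is explained by the shared upstream cause rather than a direct effect.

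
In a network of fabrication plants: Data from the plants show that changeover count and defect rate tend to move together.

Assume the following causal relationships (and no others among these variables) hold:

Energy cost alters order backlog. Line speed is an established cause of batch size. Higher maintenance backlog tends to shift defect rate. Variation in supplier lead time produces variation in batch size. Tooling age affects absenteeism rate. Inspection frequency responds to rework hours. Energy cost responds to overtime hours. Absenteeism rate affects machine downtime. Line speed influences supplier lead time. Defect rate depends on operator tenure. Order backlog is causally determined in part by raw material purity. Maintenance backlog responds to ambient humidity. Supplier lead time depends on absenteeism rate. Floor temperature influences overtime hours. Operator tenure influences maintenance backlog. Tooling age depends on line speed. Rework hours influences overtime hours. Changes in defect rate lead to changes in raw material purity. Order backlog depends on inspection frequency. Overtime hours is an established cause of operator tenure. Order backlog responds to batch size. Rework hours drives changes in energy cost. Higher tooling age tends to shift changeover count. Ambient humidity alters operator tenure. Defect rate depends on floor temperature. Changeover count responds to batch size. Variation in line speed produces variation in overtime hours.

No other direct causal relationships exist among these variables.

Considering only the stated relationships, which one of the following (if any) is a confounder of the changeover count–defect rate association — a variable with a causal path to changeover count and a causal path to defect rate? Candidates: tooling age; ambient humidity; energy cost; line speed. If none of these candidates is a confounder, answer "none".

line speed

Line speed causes changeover count (line speed → batch size → changeover count) and also causes defect rate (line speed → overtime hours → operator tenure → defect rate); it is a common cause of both.
Each of the other candidates lacks a causal path to at least one of changeover count and defect rate, so they do not confound the relationship.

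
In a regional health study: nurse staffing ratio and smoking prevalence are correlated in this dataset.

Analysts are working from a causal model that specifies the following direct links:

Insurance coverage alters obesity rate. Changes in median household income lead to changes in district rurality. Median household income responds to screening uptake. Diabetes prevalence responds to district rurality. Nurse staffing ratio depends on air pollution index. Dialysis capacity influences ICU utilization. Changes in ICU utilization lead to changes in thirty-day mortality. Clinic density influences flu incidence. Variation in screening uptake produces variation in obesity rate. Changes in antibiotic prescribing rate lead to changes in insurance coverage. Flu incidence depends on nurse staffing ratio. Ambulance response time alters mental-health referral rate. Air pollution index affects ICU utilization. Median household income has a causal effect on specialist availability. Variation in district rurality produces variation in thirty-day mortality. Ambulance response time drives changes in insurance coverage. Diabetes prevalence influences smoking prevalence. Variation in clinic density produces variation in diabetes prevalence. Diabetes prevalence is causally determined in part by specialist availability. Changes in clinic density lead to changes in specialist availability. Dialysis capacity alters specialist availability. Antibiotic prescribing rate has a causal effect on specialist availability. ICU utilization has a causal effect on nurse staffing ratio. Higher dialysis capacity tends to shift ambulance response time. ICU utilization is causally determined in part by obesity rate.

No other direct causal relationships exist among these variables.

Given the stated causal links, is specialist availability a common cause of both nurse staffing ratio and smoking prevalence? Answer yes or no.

Specialist availability has no stated causal path to nurse staffing ratio. A confounder must cause both variables, so specialist availability does not qualify.

no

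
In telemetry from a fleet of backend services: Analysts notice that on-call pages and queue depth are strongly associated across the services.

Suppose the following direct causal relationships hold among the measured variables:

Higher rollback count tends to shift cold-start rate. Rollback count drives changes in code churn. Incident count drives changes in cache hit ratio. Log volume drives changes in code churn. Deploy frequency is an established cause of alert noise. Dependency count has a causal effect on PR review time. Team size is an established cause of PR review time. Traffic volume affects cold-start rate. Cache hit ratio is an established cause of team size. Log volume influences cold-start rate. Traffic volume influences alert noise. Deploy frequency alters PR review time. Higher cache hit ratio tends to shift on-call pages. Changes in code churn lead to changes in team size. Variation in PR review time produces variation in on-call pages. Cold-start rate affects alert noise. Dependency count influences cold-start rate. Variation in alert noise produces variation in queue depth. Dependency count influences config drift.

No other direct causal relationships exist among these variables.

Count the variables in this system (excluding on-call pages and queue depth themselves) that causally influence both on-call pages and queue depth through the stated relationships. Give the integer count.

4

The common causes are: dependency count (to on-call pages via dependency count → PR review time → on-call pages; to queue depth via dependency count → cold-start rate → alert noise → queue depth); deploy frequency (to on-call pages via deploy frequency → PR review time → on-call pages; to queue depth via deploy frequency → alert noise → queue depth); log volume (to on-call pages via log volume → code churn → team size → PR review time → on-call pages; to queue depth via log volume → cold-start rate → alert noise → queue depth); rollback count (to on-call pages via rollback count → code churn → team size → PR review time → on-call pages; to queue depth via rollback count → cold-start rate → alert noise → queue depth).
Every other variable lacks a causal path to at least one of on-call pages and queue depth.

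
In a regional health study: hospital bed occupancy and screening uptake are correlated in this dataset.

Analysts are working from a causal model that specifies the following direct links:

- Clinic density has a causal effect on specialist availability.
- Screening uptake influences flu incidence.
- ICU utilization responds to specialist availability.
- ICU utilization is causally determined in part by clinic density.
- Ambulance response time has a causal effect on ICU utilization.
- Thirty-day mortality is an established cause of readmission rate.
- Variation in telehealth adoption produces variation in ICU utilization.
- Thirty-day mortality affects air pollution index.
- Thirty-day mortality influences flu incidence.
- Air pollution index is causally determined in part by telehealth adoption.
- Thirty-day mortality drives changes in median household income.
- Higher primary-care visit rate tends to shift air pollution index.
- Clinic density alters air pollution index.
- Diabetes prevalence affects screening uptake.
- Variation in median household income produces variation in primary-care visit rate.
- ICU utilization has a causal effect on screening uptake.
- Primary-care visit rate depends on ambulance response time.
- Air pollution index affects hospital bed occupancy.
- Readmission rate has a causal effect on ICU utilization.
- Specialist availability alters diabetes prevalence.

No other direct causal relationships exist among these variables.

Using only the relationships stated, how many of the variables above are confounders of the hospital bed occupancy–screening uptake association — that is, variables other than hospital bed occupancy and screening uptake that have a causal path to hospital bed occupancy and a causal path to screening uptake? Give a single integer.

4

The common causes are: ambulance response time (to hospital bed occupancy via ambulance response time → primary-care visit rate → air pollution index → hospital bed occupancy; to screening uptake via ambulance response time → ICU utilization → screening uptake); clinic density (to hospital bed occupancy via clinic density → air pollution index → hospital bed occupancy; to screening uptake via clinic density → ICU utilization → screening uptake); telehealth adoption (to hospital bed occupancy via telehealth adoption → air pollution index → hospital bed occupancy; to screening uptake via telehealth adoption → ICU utilization → screening uptake); thirty-day mortality (to hospital bed occupancy via thirty-day mortality → air pollution index → hospital bed occupancy; to screening uptake via thirty-day mortality → readmission rate → ICU utilization → screening uptake).
Every other variable lacks a causal path to at least one of hospital bed occupancy and screening uptake.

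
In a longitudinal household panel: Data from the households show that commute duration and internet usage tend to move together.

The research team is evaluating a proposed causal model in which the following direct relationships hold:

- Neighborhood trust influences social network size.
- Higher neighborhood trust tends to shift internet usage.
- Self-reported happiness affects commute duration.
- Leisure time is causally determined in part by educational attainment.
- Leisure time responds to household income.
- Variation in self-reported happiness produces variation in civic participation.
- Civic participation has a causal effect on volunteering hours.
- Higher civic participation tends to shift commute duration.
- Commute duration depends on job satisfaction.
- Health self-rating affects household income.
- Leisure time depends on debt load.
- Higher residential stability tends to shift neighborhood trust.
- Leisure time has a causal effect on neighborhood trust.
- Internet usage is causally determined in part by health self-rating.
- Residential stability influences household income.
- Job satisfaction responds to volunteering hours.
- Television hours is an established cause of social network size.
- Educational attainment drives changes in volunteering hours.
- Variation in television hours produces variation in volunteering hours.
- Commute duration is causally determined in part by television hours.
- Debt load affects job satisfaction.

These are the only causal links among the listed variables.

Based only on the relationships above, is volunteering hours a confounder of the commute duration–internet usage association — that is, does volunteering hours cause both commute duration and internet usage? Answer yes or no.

Volunteering hours has no stated causal path to internet usage. A confounder must cause both variables, so volunteering hours does not qualify.

no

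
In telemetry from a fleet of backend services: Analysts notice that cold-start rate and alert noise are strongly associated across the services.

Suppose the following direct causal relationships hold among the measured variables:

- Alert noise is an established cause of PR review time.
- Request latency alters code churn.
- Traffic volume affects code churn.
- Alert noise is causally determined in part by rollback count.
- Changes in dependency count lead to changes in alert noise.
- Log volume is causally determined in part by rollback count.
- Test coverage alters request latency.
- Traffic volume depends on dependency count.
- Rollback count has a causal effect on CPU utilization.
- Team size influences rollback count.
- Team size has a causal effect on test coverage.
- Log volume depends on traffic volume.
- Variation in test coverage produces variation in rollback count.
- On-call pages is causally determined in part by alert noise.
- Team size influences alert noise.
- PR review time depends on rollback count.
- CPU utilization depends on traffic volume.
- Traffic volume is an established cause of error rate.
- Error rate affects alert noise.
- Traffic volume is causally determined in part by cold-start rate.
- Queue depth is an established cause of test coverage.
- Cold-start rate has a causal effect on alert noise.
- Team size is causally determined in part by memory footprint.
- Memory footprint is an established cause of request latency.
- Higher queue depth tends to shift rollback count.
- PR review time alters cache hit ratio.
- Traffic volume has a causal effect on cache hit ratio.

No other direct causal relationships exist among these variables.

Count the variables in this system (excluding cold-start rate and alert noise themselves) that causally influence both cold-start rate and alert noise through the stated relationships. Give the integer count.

No listed variable has a causal path to both cold-start rate and alert noise, so there are no common causes.

0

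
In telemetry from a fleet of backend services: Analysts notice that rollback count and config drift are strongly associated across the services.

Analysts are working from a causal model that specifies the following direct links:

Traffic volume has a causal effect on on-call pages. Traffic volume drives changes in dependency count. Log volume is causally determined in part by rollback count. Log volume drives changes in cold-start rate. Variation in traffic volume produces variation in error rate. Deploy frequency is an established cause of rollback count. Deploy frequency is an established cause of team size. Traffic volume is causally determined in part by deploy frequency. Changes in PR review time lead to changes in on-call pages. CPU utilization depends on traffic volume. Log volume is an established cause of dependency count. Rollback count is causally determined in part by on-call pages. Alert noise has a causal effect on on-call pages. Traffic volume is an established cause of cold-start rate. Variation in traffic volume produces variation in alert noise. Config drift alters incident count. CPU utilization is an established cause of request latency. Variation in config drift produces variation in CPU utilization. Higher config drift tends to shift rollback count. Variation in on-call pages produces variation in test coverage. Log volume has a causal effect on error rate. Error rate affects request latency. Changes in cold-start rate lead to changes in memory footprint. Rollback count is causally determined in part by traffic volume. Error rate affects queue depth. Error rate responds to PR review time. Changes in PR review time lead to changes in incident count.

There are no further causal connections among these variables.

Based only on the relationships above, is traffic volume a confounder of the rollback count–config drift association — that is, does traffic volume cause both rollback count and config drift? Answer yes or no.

no

Traffic volume has no stated causal path to config drift. A confounder must cause both variables, so traffic volume does not qualify.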